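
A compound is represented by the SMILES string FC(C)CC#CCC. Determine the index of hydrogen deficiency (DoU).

Molecular formula: C7H11F.
DoU = (2C + 2 + N − H − X) / 2, where X is the halogen count and O/S are ignored.
    = (2·7 + 2 + 0 − 11 − 1) / 2 = 4 / 2 = 2.

2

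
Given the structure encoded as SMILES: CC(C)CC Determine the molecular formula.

C5H12

Walk through each heavy atom and fill implicit hydrogens from standard valence (C 4, N 3, O 2, S 2, halogen 1):
  atom 1: C, bond orders sum to 1 (valence 4) → 3 H
  atom 2: C, bond orders sum to 3 (valence 4) → 1 H
  atom 3: C, bond orders sum to 1 (valence 4) → 3 H
  atom 4: C, bond orders sum to 2 (valence 4) → 2 H
  atom 5: C, bond orders sum to 1 (valence 4) → 3 H
Totals → C:5, H:12.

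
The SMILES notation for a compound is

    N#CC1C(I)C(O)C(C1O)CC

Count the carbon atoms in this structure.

8

Count every carbon token in the SMILES (each C, including those in ring-closure positions and inside branches).
Carbon count: 8.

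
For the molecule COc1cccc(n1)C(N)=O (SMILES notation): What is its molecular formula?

Walk through each heavy atom and fill implicit hydrogens from standard valence (C 4, N 3, O 2, S 2, halogen 1); for lowercase aromatic atoms, an aromatic c carries 1 H when it has two neighbours and 0 H with three, and aromatic n carries 0 H:
  atom 1: C, bond orders sum to 1 (valence 4) → 3 H
  atom 2: O, bond orders sum to 2 (valence 2) → 0 H
  atom 3: aromatic c, 3 neighbours → 0 H
  atom 4: aromatic c, 2 neighbours → 1 H
  atom 5: aromatic c, 2 neighbours → 1 H
  atom 6: aromatic c, 2 neighbours → 1 H
  atom 7: aromatic c, 3 neighbours → 0 H
  atom 8: aromatic n, 2 neighbours → 0 H
  atom 9: C, bond orders sum to 4 (valence 4) → 0 H
  atom 10: N, bond orders sum to 1 (valence 3) → 2 H
  atom 11: O, bond orders sum to 2 (valence 2) → 0 H
Totals → C:7, H:8, N:2, O:2.
In Hill order: C7H8N2O2.

C7H8N2O2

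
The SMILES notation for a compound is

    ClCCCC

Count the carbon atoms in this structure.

Count every carbon token in the SMILES (each C, including those in ring-closure positions and inside branches).
Carbon count: 4.

4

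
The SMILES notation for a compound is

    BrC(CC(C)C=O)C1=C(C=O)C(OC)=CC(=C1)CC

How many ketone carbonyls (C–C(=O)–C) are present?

Scan the SMILES for the ketone motif — none present.
Groups that are present: 2 aldehyde, 1 ether.

0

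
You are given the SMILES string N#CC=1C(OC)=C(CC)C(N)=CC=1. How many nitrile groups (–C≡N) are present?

1

The nitrile motif appears at heavy-atom position 2 in the SMILES.
Other groups present: 1 ether, 1 primary amine.
Nitrile count: 1.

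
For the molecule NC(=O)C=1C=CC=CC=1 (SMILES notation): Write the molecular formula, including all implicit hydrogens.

Walk through each heavy atom and fill implicit hydrogens from standard valence (C 4, N 3, O 2, S 2, halogen 1):
  atom 1: N, bond orders sum to 1 (valence 3) → 2 H
  atom 2: C, bond orders sum to 4 (valence 4) → 0 H
  atom 3: O, bond orders sum to 2 (valence 2) → 0 H
  atom 4: C, bond orders sum to 4 (valence 4) → 0 H
  atom 5: C, bond orders sum to 3 (valence 4) → 1 H
  atom 6: C, bond orders sum to 3 (valence 4) → 1 H
  atom 7: C, bond orders sum to 3 (valence 4) → 1 H
  atom 8: C, bond orders sum to 3 (valence 4) → 1 H
  atom 9: C, bond orders sum to 3 (valence 4) → 1 H
Totals → C:7, H:7, N:1, O:1.

C7H7NO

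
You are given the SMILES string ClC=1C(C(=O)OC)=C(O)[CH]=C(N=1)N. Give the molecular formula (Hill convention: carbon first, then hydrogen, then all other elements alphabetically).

C7H7ClN2O3

Walk through each heavy atom and fill implicit hydrogens from standard valence (C 4, N 3, O 2, S 2, halogen 1):
  atom 1: Cl (halogen, monovalent) → 0 H
  atom 2: C, bond orders sum to 4 (valence 4) → 0 H
  atom 3: C, bond orders sum to 4 (valence 4) → 0 H
  atom 4: C, bond orders sum to 4 (valence 4) → 0 H
  atom 5: O, bond orders sum to 2 (valence 2) → 0 H
  atom 6: O, bond orders sum to 2 (valence 2) → 0 H
  atom 7: C, bond orders sum to 1 (valence 4) → 3 H
  atom 8: C, bond orders sum to 4 (valence 4) → 0 H
  atom 9: O, bond orders sum to 1 (valence 2) → 1 H
  atom 10: C with explicit H count 1
  atom 11: C, bond orders sum to 4 (valence 4) → 0 H
  atom 12: N, bond orders sum to 3 (valence 3) → 0 H
  atom 13: N, bond orders sum to 1 (valence 3) → 2 H
Totals → C:7, H:7, Cl:1, N:2, O:3.
In Hill order: C7H7ClN2O3.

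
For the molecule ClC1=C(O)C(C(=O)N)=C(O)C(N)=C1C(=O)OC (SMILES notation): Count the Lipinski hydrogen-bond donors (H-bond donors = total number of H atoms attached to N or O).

6

Donors: find every N or O and count the H atoms it carries.
  atom 4 (O): bond orders sum to 1 → 1 H
  atom 7 (O): bond orders sum to 2 → 0 H
  atom 8 (N): bond orders sum to 1 → 2 H
  atom 10 (O): bond orders sum to 1 → 1 H
  atom 12 (N): bond orders sum to 1 → 2 H
  atom 15 (O): bond orders sum to 2 → 0 H
  atom 16 (O): bond orders sum to 2 → 0 H
Lipinski HBD = 6.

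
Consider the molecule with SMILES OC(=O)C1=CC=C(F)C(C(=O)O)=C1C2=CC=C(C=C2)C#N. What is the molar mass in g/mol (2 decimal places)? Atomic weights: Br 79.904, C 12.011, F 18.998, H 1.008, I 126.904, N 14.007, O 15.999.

285.23 g/mol

First, the molecular formula is C15H8FNO4 (counting implicit H from valence).
  C: 15 × 12.011 = 180.165
  F: 1 × 18.998 = 18.998
  H: 8 × 1.008 = 8.064
  N: 1 × 14.007 = 14.007
  O: 4 × 15.999 = 63.996
Sum: 15×12.011 + 1×18.998 + 8×1.008 + 1×14.007 + 4×15.999 = 285.230 → 285.23 g/mol.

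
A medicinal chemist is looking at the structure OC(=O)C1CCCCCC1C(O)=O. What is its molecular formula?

C9H14O4

Walk through each heavy atom and fill implicit hydrogens from standard valence (C 4, N 3, O 2, S 2, halogen 1):
  atom 1: O, bond orders sum to 1 (valence 2) → 1 H
  atom 2: C, bond orders sum to 4 (valence 4) → 0 H
  atom 3: O, bond orders sum to 2 (valence 2) → 0 H
  atom 4: C, bond orders sum to 3 (valence 4) → 1 H
  atom 5: C, bond orders sum to 2 (valence 4) → 2 H
  atom 6: C, bond orders sum to 2 (valence 4) → 2 H
  atom 7: C, bond orders sum to 2 (valence 4) → 2 H
  atom 8: C, bond orders sum to 2 (valence 4) → 2 H
  atom 9: C, bond orders sum to 2 (valence 4) → 2 H
  atom 10: C, bond orders sum to 3 (valence 4) → 1 H
  atom 11: C, bond orders sum to 4 (valence 4) → 0 H
  atom 12: O, bond orders sum to 1 (valence 2) → 1 H
  atom 13: O, bond orders sum to 2 (valence 2) → 0 H
Totals → C:9, H:14, O:4.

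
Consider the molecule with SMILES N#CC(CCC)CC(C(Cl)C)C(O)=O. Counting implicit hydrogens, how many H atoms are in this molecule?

Walk through each heavy atom and fill implicit hydrogens from standard valence (C 4, N 3, O 2, S 2, halogen 1):
  atom 1: N, bond orders sum to 3 (valence 3) → 0 H
  atom 2: C, bond orders sum to 4 (valence 4) → 0 H
  atom 3: C, bond orders sum to 3 (valence 4) → 1 H
  atom 4: C, bond orders sum to 2 (valence 4) → 2 H
  atom 5: C, bond orders sum to 2 (valence 4) → 2 H
  atom 6: C, bond orders sum to 1 (valence 4) → 3 H
  atom 7: C, bond orders sum to 2 (valence 4) → 2 H
  atom 8: C, bond orders sum to 3 (valence 4) → 1 H
  atom 9: C, bond orders sum to 3 (valence 4) → 1 H
  atom 10: Cl (halogen, monovalent) → 0 H
  atom 11: C, bond orders sum to 1 (valence 4) → 3 H
  atom 12: C, bond orders sum to 4 (valence 4) → 0 H
  atom 13: O, bond orders sum to 1 (valence 2) → 1 H
  atom 14: O, bond orders sum to 2 (valence 2) → 0 H
Total hydrogens: 16.

16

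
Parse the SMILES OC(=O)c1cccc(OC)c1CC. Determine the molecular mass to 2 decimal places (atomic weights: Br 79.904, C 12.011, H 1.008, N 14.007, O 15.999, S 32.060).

First, the molecular formula is C10H12O3 (counting implicit H from valence).
  C: 10 × 12.011 = 120.110
  H: 12 × 1.008 = 12.096
  O: 3 × 15.999 = 47.997
Sum: 10×12.011 + 12×1.008 + 3×15.999 = 180.203 → 180.20 g/mol.

180.20 g/mol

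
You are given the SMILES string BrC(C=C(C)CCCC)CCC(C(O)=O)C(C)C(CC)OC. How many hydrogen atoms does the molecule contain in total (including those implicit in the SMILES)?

33

Walk through each heavy atom and fill implicit hydrogens from standard valence (C 4, N 3, O 2, S 2, halogen 1):
  atom 1: Br (halogen, monovalent) → 0 H
  atom 2: C, bond orders sum to 3 (valence 4) → 1 H
  atom 3: C, bond orders sum to 3 (valence 4) → 1 H
  atom 4: C, bond orders sum to 4 (valence 4) → 0 H
  atom 5: C, bond orders sum to 1 (valence 4) → 3 H
  atom 6: C, bond orders sum to 2 (valence 4) → 2 H
  atom 7: C, bond orders sum to 2 (valence 4) → 2 H
  atom 8: C, bond orders sum to 2 (valence 4) → 2 H
  atom 9: C, bond orders sum to 1 (valence 4) → 3 H
  atom 10: C, bond orders sum to 2 (valence 4) → 2 H
  atom 11: C, bond orders sum to 2 (valence 4) → 2 H
  atom 12: C, bond orders sum to 3 (valence 4) → 1 H
  atom 13: C, bond orders sum to 4 (valence 4) → 0 H
  atom 14: O, bond orders sum to 1 (valence 2) → 1 H
  atom 15: O, bond orders sum to 2 (valence 2) → 0 H
  atom 16: C, bond orders sum to 3 (valence 4) → 1 H
  atom 17: C, bond orders sum to 1 (valence 4) → 3 H
  atom 18: C, bond orders sum to 3 (valence 4) → 1 H
  atom 19: C, bond orders sum to 2 (valence 4) → 2 H
  atom 20: C, bond orders sum to 1 (valence 4) → 3 H
  atom 21: O, bond orders sum to 2 (valence 2) → 0 H
  atom 22: C, bond orders sum to 1 (valence 4) → 3 H
Total hydrogens: 33.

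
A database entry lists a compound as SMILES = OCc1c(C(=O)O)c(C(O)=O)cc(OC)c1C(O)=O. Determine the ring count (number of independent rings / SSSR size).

In SMILES, each pair of matching ring-closure digits denotes one ring-closing bond; the number of such bonds equals the number of independent rings.
Ring-closure bonds here: 1.

1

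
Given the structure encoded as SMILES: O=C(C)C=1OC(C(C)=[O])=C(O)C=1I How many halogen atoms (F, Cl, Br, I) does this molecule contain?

1

Halogen atoms appear at heavy-atom position 13 (1×I).
Other groups present: 1 hydroxyl, 2 ketone.
Halogen count: 1.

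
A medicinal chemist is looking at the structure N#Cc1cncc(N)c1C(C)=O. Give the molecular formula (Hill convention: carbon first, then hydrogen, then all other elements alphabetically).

Walk through each heavy atom and fill implicit hydrogens from standard valence (C 4, N 3, O 2, S 2, halogen 1); for lowercase aromatic atoms, an aromatic c carries 1 H when it has two neighbours and 0 H with three, and aromatic n carries 0 H:
  atom 1: N, bond orders sum to 3 (valence 3) → 0 H
  atom 2: C, bond orders sum to 4 (valence 4) → 0 H
  atom 3: aromatic c, 3 neighbours → 0 H
  atom 4: aromatic c, 2 neighbours → 1 H
  atom 5: aromatic n, 2 neighbours → 0 H
  atom 6: aromatic c, 2 neighbours → 1 H
  atom 7: aromatic c, 3 neighbours → 0 H
  atom 8: N, bond orders sum to 1 (valence 3) → 2 H
  atom 9: aromatic c, 3 neighbours → 0 H
  atom 10: C, bond orders sum to 4 (valence 4) → 0 H
  atom 11: C, bond orders sum to 1 (valence 4) → 3 H
  atom 12: O, bond orders sum to 2 (valence 2) → 0 H
Totals → C:8, H:7, N:3, O:1.

C8H7N3O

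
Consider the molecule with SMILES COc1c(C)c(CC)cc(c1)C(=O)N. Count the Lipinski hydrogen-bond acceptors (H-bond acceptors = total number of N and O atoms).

N atoms: 1; O atoms: 2.
Lipinski HBA = 1 + 2 = 3.

3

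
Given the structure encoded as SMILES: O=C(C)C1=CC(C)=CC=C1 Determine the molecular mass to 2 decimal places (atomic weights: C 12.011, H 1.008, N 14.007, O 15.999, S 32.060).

134.18 g/mol

First, the molecular formula is C9H10O (counting implicit H from valence).
  C: 9 × 12.011 = 108.099
  H: 10 × 1.008 = 10.080
  O: 1 × 15.999 = 15.999
Sum: 9×12.011 + 10×1.008 + 1×15.999 = 134.178 → 134.18 g/mol.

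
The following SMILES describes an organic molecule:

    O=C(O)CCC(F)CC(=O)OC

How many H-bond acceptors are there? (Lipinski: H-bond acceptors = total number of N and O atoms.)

4

N atoms: 0; O atoms: 4.
Lipinski HBA = 0 + 4 = 4.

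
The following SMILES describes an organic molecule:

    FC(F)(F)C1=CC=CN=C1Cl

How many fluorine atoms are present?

Scan the SMILES for F atoms (remember two-letter symbols like Cl and Br are single atoms).
Fluorine count: 3.

3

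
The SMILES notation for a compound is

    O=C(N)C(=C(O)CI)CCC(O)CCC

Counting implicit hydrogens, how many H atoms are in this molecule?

Walk through each heavy atom and fill implicit hydrogens from standard valence (C 4, N 3, O 2, S 2, halogen 1):
  atom 1: O, bond orders sum to 2 (valence 2) → 0 H
  atom 2: C, bond orders sum to 4 (valence 4) → 0 H
  atom 3: N, bond orders sum to 1 (valence 3) → 2 H
  atom 4: C, bond orders sum to 4 (valence 4) → 0 H
  atom 5: C, bond orders sum to 4 (valence 4) → 0 H
  atom 6: O, bond orders sum to 1 (valence 2) → 1 H
  atom 7: C, bond orders sum to 2 (valence 4) → 2 H
  atom 8: I (halogen, monovalent) → 0 H
  atom 9: C, bond orders sum to 2 (valence 4) → 2 H
  atom 10: C, bond orders sum to 2 (valence 4) → 2 H
  atom 11: C, bond orders sum to 3 (valence 4) → 1 H
  atom 12: O, bond orders sum to 1 (valence 2) → 1 H
  atom 13: C, bond orders sum to 2 (valence 4) → 2 H
  atom 14: C, bond orders sum to 2 (valence 4) → 2 H
  atom 15: C, bond orders sum to 1 (valence 4) → 3 H
Total hydrogens: 18.

18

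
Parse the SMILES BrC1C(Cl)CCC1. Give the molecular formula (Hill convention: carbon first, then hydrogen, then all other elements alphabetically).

Walk through each heavy atom and fill implicit hydrogens from standard valence (C 4, N 3, O 2, S 2, halogen 1):
  atom 1: Br (halogen, monovalent) → 0 H
  atom 2: C, bond orders sum to 3 (valence 4) → 1 H
  atom 3: C, bond orders sum to 3 (valence 4) → 1 H
  atom 4: Cl (halogen, monovalent) → 0 H
  atom 5: C, bond orders sum to 2 (valence 4) → 2 H
  atom 6: C, bond orders sum to 2 (valence 4) → 2 H
  atom 7: C, bond orders sum to 2 (valence 4) → 2 H
Totals → C:5, H:8, Br:1, Cl:1.

C5H8BrCl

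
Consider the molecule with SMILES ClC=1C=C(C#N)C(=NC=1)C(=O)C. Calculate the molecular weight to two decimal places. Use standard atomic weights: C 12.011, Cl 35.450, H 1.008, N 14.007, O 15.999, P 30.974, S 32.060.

First, the molecular formula is C8H5ClN2O (counting implicit H from valence).
  C: 8 × 12.011 = 96.088
  Cl: 1 × 35.450 = 35.450
  H: 5 × 1.008 = 5.040
  N: 2 × 14.007 = 28.014
  O: 1 × 15.999 = 15.999
Sum: 8×12.011 + 1×35.450 + 5×1.008 + 2×14.007 + 1×15.999 = 180.591 → 180.59 g/mol.

180.59 g/mol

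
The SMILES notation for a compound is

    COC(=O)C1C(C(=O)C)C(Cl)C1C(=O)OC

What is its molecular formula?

C10H13ClO5

Walk through each heavy atom and fill implicit hydrogens from standard valence (C 4, N 3, O 2, S 2, halogen 1):
  atom 1: C, bond orders sum to 1 (valence 4) → 3 H
  atom 2: O, bond orders sum to 2 (valence 2) → 0 H
  atom 3: C, bond orders sum to 4 (valence 4) → 0 H
  atom 4: O, bond orders sum to 2 (valence 2) → 0 H
  atom 5: C, bond orders sum to 3 (valence 4) → 1 H
  atom 6: C, bond orders sum to 3 (valence 4) → 1 H
  atom 7: C, bond orders sum to 4 (valence 4) → 0 H
  atom 8: O, bond orders sum to 2 (valence 2) → 0 H
  atom 9: C, bond orders sum to 1 (valence 4) → 3 H
  atom 10: C, bond orders sum to 3 (valence 4) → 1 H
  atom 11: Cl (halogen, monovalent) → 0 H
  atom 12: C, bond orders sum to 3 (valence 4) → 1 H
  atom 13: C, bond orders sum to 4 (valence 4) → 0 H
  atom 14: O, bond orders sum to 2 (valence 2) → 0 H
  atom 15: O, bond orders sum to 2 (valence 2) → 0 H
  atom 16: C, bond orders sum to 1 (valence 4) → 3 H
Totals → C:10, H:13, Cl:1, O:5.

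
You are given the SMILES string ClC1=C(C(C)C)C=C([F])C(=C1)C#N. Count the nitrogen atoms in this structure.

1

Scan the SMILES for N atoms (remember two-letter symbols like Cl and Br are single atoms).
Nitrogen count: 1.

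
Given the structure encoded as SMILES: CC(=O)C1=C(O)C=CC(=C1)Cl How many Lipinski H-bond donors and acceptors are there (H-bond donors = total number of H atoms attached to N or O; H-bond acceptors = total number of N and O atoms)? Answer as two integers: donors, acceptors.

1, 2

Donors: find every N or O and count the H atoms it carries.
  atom 3 (O): bond orders sum to 2 → 0 H
  atom 6 (O): bond orders sum to 1 → 1 H
Lipinski HBD = 1.
Acceptors: N atoms = 0, O atoms = 2 → HBA = 2.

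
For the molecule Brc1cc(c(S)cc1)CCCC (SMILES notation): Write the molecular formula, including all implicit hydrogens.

C10H13BrS

Walk through each heavy atom and fill implicit hydrogens from standard valence (C 4, N 3, O 2, S 2, halogen 1); for lowercase aromatic atoms, an aromatic c carries 1 H when it has two neighbours and 0 H with three, and aromatic n carries 0 H:
  atom 1: Br (halogen, monovalent) → 0 H
  atom 2: aromatic c, 3 neighbours → 0 H
  atom 3: aromatic c, 2 neighbours → 1 H
  atom 4: aromatic c, 3 neighbours → 0 H
  atom 5: aromatic c, 3 neighbours → 0 H
  atom 6: S, bond orders sum to 1 (valence 2) → 1 H
  atom 7: aromatic c, 2 neighbours → 1 H
  atom 8: aromatic c, 2 neighbours → 1 H
  atom 9: C, bond orders sum to 2 (valence 4) → 2 H
  atom 10: C, bond orders sum to 2 (valence 4) → 2 H
  atom 11: C, bond orders sum to 2 (valence 4) → 2 H
  atom 12: C, bond orders sum to 1 (valence 4) → 3 H
Totals → C:10, H:13, Br:1, S:1.
In Hill order: C10H13BrS.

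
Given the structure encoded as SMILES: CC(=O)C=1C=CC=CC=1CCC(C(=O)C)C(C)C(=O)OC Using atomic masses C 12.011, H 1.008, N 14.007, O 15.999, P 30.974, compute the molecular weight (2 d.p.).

290.36 g/mol

First, the molecular formula is C17H22O4 (counting implicit H from valence).
  C: 17 × 12.011 = 204.187
  H: 22 × 1.008 = 22.176
  O: 4 × 15.999 = 63.996
Sum: 17×12.011 + 22×1.008 + 4×15.999 = 290.359 → 290.36 g/mol.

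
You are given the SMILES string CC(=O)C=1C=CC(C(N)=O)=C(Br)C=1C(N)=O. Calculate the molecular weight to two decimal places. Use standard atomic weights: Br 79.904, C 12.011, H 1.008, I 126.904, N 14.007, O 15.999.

First, the molecular formula is C10H9BrN2O3 (counting implicit H from valence).
  Br: 1 × 79.904 = 79.904
  C: 10 × 12.011 = 120.110
  H: 9 × 1.008 = 9.072
  N: 2 × 14.007 = 28.014
  O: 3 × 15.999 = 47.997
Sum: 1×79.904 + 10×12.011 + 9×1.008 + 2×14.007 + 3×15.999 = 285.097 → 285.10 g/mol.

285.10 g/mol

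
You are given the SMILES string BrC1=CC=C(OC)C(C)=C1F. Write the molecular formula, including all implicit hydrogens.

Walk through each heavy atom and fill implicit hydrogens from standard valence (C 4, N 3, O 2, S 2, halogen 1):
  atom 1: Br (halogen, monovalent) → 0 H
  atom 2: C, bond orders sum to 4 (valence 4) → 0 H
  atom 3: C, bond orders sum to 3 (valence 4) → 1 H
  atom 4: C, bond orders sum to 3 (valence 4) → 1 H
  atom 5: C, bond orders sum to 4 (valence 4) → 0 H
  atom 6: O, bond orders sum to 2 (valence 2) → 0 H
  atom 7: C, bond orders sum to 1 (valence 4) → 3 H
  atom 8: C, bond orders sum to 4 (valence 4) → 0 H
  atom 9: C, bond orders sum to 1 (valence 4) → 3 H
  atom 10: C, bond orders sum to 4 (valence 4) → 0 H
  atom 11: F (halogen, monovalent) → 0 H
Totals → C:8, H:8, Br:1, F:1, O:1.
In Hill order: C8H8BrFO.

C8H8BrFO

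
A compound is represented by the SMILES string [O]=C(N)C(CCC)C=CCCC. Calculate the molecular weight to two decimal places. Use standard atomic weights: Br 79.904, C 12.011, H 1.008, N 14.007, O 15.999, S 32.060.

169.27 g/mol

First, the molecular formula is C10H19NO (counting implicit H from valence).
  C: 10 × 12.011 = 120.110
  H: 19 × 1.008 = 19.152
  N: 1 × 14.007 = 14.007
  O: 1 × 15.999 = 15.999
Sum: 10×12.011 + 19×1.008 + 1×14.007 + 1×15.999 = 169.268 → 169.27 g/mol.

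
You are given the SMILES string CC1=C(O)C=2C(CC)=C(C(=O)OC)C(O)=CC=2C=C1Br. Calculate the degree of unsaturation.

8

Degree of unsaturation = (number of rings) + (number of π bonds).
Ring closures in the SMILES: 2.
π bonds: 6 double bonds (each 1 DoU) → 6 DoU from unsaturation.
Total DoU = 2 + 6 = 8.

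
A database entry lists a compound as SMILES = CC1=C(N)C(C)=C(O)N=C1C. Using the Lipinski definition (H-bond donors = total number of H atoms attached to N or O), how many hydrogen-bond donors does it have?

3

Donors: find every N or O and count the H atoms it carries.
  atom 4 (N): bond orders sum to 1 → 2 H
  atom 8 (O): bond orders sum to 1 → 1 H
  atom 9 (N): bond orders sum to 3 → 0 H
Lipinski HBD = 3.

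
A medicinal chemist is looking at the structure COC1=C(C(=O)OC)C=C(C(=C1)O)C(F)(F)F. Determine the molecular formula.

Walk through each heavy atom and fill implicit hydrogens from standard valence (C 4, N 3, O 2, S 2, halogen 1):
  atom 1: C, bond orders sum to 1 (valence 4) → 3 H
  atom 2: O, bond orders sum to 2 (valence 2) → 0 H
  atom 3: C, bond orders sum to 4 (valence 4) → 0 H
  atom 4: C, bond orders sum to 4 (valence 4) → 0 H
  atom 5: C, bond orders sum to 4 (valence 4) → 0 H
  atom 6: O, bond orders sum to 2 (valence 2) → 0 H
  atom 7: O, bond orders sum to 2 (valence 2) → 0 H
  atom 8: C, bond orders sum to 1 (valence 4) → 3 H
  atom 9: C, bond orders sum to 3 (valence 4) → 1 H
  atom 10: C, bond orders sum to 4 (valence 4) → 0 H
  atom 11: C, bond orders sum to 4 (valence 4) → 0 H
  atom 12: C, bond orders sum to 3 (valence 4) → 1 H
  atom 13: O, bond orders sum to 1 (valence 2) → 1 H
  atom 14: C, bond orders sum to 4 (valence 4) → 0 H
  atom 15: F (halogen, monovalent) → 0 H
  atom 16: F (halogen, monovalent) → 0 H
  atom 17: F (halogen, monovalent) → 0 H
Totals → C:10, H:9, F:3, O:4.
In Hill order: C10H9F3O4.

C10H9F3O4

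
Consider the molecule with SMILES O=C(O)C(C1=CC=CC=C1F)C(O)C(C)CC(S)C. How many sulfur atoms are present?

1

Scan the SMILES for S atoms (remember two-letter symbols like Cl and Br are single atoms).
Sulfur count: 1.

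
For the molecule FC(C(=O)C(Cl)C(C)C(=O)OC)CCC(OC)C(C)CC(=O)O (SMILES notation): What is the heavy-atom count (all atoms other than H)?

23

Every atom symbol written in the SMILES (organic subset) is one heavy atom; implicit H are not written.
Heavy atoms by element → C:15, Cl:1, F:1, O:6.
Total: 23.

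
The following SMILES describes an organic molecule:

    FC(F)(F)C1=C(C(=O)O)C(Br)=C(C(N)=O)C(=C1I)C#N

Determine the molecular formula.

Walk through each heavy atom and fill implicit hydrogens from standard valence (C 4, N 3, O 2, S 2, halogen 1):
  atom 1: F (halogen, monovalent) → 0 H
  atom 2: C, bond orders sum to 4 (valence 4) → 0 H
  atom 3: F (halogen, monovalent) → 0 H
  atom 4: F (halogen, monovalent) → 0 H
  atom 5: C, bond orders sum to 4 (valence 4) → 0 H
  atom 6: C, bond orders sum to 4 (valence 4) → 0 H
  atom 7: C, bond orders sum to 4 (valence 4) → 0 H
  atom 8: O, bond orders sum to 2 (valence 2) → 0 H
  atom 9: O, bond orders sum to 1 (valence 2) → 1 H
  atom 10: C, bond orders sum to 4 (valence 4) → 0 H
  atom 11: Br (halogen, monovalent) → 0 H
  atom 12: C, bond orders sum to 4 (valence 4) → 0 H
  atom 13: C, bond orders sum to 4 (valence 4) → 0 H
  atom 14: N, bond orders sum to 1 (valence 3) → 2 H
  atom 15: O, bond orders sum to 2 (valence 2) → 0 H
  atom 16: C, bond orders sum to 4 (valence 4) → 0 H
  atom 17: C, bond orders sum to 4 (valence 4) → 0 H
  atom 18: I (halogen, monovalent) → 0 H
  atom 19: C, bond orders sum to 4 (valence 4) → 0 H
  atom 20: N, bond orders sum to 3 (valence 3) → 0 H
Totals → C:10, H:3, Br:1, F:3, I:1, N:2, O:3.
In Hill order: C10H3BrF3IN2O3.

C10H3BrF3IN2O3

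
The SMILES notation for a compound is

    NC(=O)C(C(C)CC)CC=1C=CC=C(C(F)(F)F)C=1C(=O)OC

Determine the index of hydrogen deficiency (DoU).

6

Degree of unsaturation = (number of rings) + (number of π bonds).
Ring closures in the SMILES: 1.
π bonds: 5 double bonds (each 1 DoU) → 5 DoU from unsaturation.
Total DoU = 1 + 5 = 6.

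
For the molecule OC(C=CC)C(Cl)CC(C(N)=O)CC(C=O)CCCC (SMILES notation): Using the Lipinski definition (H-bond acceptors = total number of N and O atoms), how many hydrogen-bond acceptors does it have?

N atoms: 1; O atoms: 3.
Lipinski HBA = 1 + 3 = 4.

4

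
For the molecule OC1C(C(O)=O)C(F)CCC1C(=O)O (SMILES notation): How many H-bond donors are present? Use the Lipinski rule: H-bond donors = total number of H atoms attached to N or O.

3

Donors: find every N or O and count the H atoms it carries.
  atom 1 (O): bond orders sum to 1 → 1 H
  atom 5 (O): bond orders sum to 1 → 1 H
  atom 6 (O): bond orders sum to 2 → 0 H
  atom 13 (O): bond orders sum to 2 → 0 H
  atom 14 (O): bond orders sum to 1 → 1 H
Lipinski HBD = 3.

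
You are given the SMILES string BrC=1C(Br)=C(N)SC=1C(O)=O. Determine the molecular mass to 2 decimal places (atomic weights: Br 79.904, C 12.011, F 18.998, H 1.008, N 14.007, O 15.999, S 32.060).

First, the molecular formula is C5H3Br2NO2S (counting implicit H from valence).
  Br: 2 × 79.904 = 159.808
  C: 5 × 12.011 = 60.055
  H: 3 × 1.008 = 3.024
  N: 1 × 14.007 = 14.007
  O: 2 × 15.999 = 31.998
  S: 1 × 32.060 = 32.060
Sum: 2×79.904 + 5×12.011 + 3×1.008 + 1×14.007 + 2×15.999 + 1×32.060 = 300.952 → 300.95 g/mol.

300.95 g/mol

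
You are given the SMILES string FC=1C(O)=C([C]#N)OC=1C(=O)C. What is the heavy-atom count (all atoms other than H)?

Every atom symbol written in the SMILES (organic subset) is one heavy atom; implicit H are not written.
Heavy atoms by element → C:7, F:1, N:1, O:3.
Total: 12.

12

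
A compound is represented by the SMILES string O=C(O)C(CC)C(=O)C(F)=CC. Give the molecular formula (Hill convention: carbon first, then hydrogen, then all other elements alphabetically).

C8H11FO3

Walk through each heavy atom and fill implicit hydrogens from standard valence (C 4, N 3, O 2, S 2, halogen 1):
  atom 1: O, bond orders sum to 2 (valence 2) → 0 H
  atom 2: C, bond orders sum to 4 (valence 4) → 0 H
  atom 3: O, bond orders sum to 1 (valence 2) → 1 H
  atom 4: C, bond orders sum to 3 (valence 4) → 1 H
  atom 5: C, bond orders sum to 2 (valence 4) → 2 H
  atom 6: C, bond orders sum to 1 (valence 4) → 3 H
  atom 7: C, bond orders sum to 4 (valence 4) → 0 H
  atom 8: O, bond orders sum to 2 (valence 2) → 0 H
  atom 9: C, bond orders sum to 4 (valence 4) → 0 H
  atom 10: F (halogen, monovalent) → 0 H
  atom 11: C, bond orders sum to 3 (valence 4) → 1 H
  atom 12: C, bond orders sum to 1 (valence 4) → 3 H
Totals → C:8, H:11, F:1, O:3.
In Hill order: C8H11FO3.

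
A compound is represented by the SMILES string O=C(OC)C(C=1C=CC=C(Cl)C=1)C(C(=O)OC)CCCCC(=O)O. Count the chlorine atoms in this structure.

1

Scan the SMILES for Cl atoms (remember two-letter symbols like Cl and Br are single atoms).
Chlorine count: 1.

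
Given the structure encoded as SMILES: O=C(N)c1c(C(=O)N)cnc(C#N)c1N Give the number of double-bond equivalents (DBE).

8

Molecular formula: C8H7N5O2.
DoU = (2C + 2 + N − H − X) / 2, where X is the halogen count and O/S are ignored.
    = (2·8 + 2 + 5 − 7 − 0) / 2 = 16 / 2 = 8.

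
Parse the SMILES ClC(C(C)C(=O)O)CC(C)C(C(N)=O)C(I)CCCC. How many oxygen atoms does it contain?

3

Scan the SMILES for O atoms (remember two-letter symbols like Cl and Br are single atoms).
Oxygen count: 3.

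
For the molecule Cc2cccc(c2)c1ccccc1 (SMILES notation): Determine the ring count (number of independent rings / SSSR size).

2

In SMILES, each pair of matching ring-closure digits denotes one ring-closing bond; the number of such bonds equals the number of independent rings.
Ring-closure bonds here: 2.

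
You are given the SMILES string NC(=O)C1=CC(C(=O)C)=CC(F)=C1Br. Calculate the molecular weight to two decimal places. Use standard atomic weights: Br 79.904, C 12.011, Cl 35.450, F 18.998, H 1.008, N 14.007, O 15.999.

First, the molecular formula is C9H7BrFNO2 (counting implicit H from valence).
  Br: 1 × 79.904 = 79.904
  C: 9 × 12.011 = 108.099
  F: 1 × 18.998 = 18.998
  H: 7 × 1.008 = 7.056
  N: 1 × 14.007 = 14.007
  O: 2 × 15.999 = 31.998
Sum: 1×79.904 + 9×12.011 + 1×18.998 + 7×1.008 + 1×14.007 + 2×15.999 = 260.062 → 260.06 g/mol.

260.06 g/mol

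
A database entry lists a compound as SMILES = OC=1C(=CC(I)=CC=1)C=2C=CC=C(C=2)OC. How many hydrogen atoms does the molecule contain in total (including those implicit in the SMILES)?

11

Walk through each heavy atom and fill implicit hydrogens from standard valence (C 4, N 3, O 2, S 2, halogen 1):
  atom 1: O, bond orders sum to 1 (valence 2) → 1 H
  atom 2: C, bond orders sum to 4 (valence 4) → 0 H
  atom 3: C, bond orders sum to 4 (valence 4) → 0 H
  atom 4: C, bond orders sum to 3 (valence 4) → 1 H
  atom 5: C, bond orders sum to 4 (valence 4) → 0 H
  atom 6: I (halogen, monovalent) → 0 H
  atom 7: C, bond orders sum to 3 (valence 4) → 1 H
  atom 8: C, bond orders sum to 3 (valence 4) → 1 H
  atom 9: C, bond orders sum to 4 (valence 4) → 0 H
  atom 10: C, bond orders sum to 3 (valence 4) → 1 H
  atom 11: C, bond orders sum to 3 (valence 4) → 1 H
  atom 12: C, bond orders sum to 3 (valence 4) → 1 H
  atom 13: C, bond orders sum to 4 (valence 4) → 0 H
  atom 14: C, bond orders sum to 3 (valence 4) → 1 H
  atom 15: O, bond orders sum to 2 (valence 2) → 0 H
  atom 16: C, bond orders sum to 1 (valence 4) → 3 H
Total hydrogens: 11.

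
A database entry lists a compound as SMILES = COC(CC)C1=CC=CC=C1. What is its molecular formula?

C10H14O

Walk through each heavy atom and fill implicit hydrogens from standard valence (C 4, N 3, O 2, S 2, halogen 1):
  atom 1: C, bond orders sum to 1 (valence 4) → 3 H
  atom 2: O, bond orders sum to 2 (valence 2) → 0 H
  atom 3: C, bond orders sum to 3 (valence 4) → 1 H
  atom 4: C, bond orders sum to 2 (valence 4) → 2 H
  atom 5: C, bond orders sum to 1 (valence 4) → 3 H
  atom 6: C, bond orders sum to 4 (valence 4) → 0 H
  atom 7: C, bond orders sum to 3 (valence 4) → 1 H
  atom 8: C, bond orders sum to 3 (valence 4) → 1 H
  atom 9: C, bond orders sum to 3 (valence 4) → 1 H
  atom 10: C, bond orders sum to 3 (valence 4) → 1 H
  atom 11: C, bond orders sum to 3 (valence 4) → 1 H
Totals → C:10, H:14, O:1.
In Hill order: C10H14O.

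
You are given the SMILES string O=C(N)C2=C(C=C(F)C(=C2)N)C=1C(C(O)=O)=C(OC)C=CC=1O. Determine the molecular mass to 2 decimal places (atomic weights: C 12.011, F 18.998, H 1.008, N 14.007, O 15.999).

First, the molecular formula is C15H13FN2O5 (counting implicit H from valence).
  C: 15 × 12.011 = 180.165
  F: 1 × 18.998 = 18.998
  H: 13 × 1.008 = 13.104
  N: 2 × 14.007 = 28.014
  O: 5 × 15.999 = 79.995
Sum: 15×12.011 + 1×18.998 + 13×1.008 + 2×14.007 + 5×15.999 = 320.276 → 320.28 g/mol.

320.28 g/mol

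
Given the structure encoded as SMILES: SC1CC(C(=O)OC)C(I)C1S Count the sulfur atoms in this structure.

2

Scan the SMILES for S atoms (remember two-letter symbols like Cl and Br are single atoms).
Sulfur count: 2.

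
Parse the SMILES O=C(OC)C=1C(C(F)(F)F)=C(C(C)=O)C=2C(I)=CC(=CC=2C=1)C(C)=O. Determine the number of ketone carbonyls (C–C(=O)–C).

2

The ketone motif appears at heavy-atom positions 12, 23 in the SMILES.
Other groups present: 1 ester.
Ketone count: 2.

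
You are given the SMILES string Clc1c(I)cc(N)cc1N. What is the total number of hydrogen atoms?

6

Walk through each heavy atom and fill implicit hydrogens from standard valence (C 4, N 3, O 2, S 2, halogen 1); for lowercase aromatic atoms, an aromatic c carries 1 H when it has two neighbours and 0 H with three, and aromatic n carries 0 H:
  atom 1: Cl (halogen, monovalent) → 0 H
  atom 2: aromatic c, 3 neighbours → 0 H
  atom 3: aromatic c, 3 neighbours → 0 H
  atom 4: I (halogen, monovalent) → 0 H
  atom 5: aromatic c, 2 neighbours → 1 H
  atom 6: aromatic c, 3 neighbours → 0 H
  atom 7: N, bond orders sum to 1 (valence 3) → 2 H
  atom 8: aromatic c, 2 neighbours → 1 H
  atom 9: aromatic c, 3 neighbours → 0 H
  atom 10: N, bond orders sum to 1 (valence 3) → 2 H
Total hydrogens: 6.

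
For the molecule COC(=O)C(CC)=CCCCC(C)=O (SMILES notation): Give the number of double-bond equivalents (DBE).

3

Molecular formula: C11H18O3.
DoU = (2C + 2 + N − H − X) / 2, where X is the halogen count and O/S are ignored.
    = (2·11 + 2 + 0 − 18 − 0) / 2 = 6 / 2 = 3.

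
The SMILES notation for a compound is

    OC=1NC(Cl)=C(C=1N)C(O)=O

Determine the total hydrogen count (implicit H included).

Walk through each heavy atom and fill implicit hydrogens from standard valence (C 4, N 3, O 2, S 2, halogen 1):
  atom 1: O, bond orders sum to 1 (valence 2) → 1 H
  atom 2: C, bond orders sum to 4 (valence 4) → 0 H
  atom 3: N, bond orders sum to 2 (valence 3) → 1 H
  atom 4: C, bond orders sum to 4 (valence 4) → 0 H
  atom 5: Cl (halogen, monovalent) → 0 H
  atom 6: C, bond orders sum to 4 (valence 4) → 0 H
  atom 7: C, bond orders sum to 4 (valence 4) → 0 H
  atom 8: N, bond orders sum to 1 (valence 3) → 2 H
  atom 9: C, bond orders sum to 4 (valence 4) → 0 H
  atom 10: O, bond orders sum to 1 (valence 2) → 1 H
  atom 11: O, bond orders sum to 2 (valence 2) → 0 H
Total hydrogens: 5.

5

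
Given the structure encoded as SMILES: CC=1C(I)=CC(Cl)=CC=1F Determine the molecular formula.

Walk through each heavy atom and fill implicit hydrogens from standard valence (C 4, N 3, O 2, S 2, halogen 1):
  atom 1: C, bond orders sum to 1 (valence 4) → 3 H
  atom 2: C, bond orders sum to 4 (valence 4) → 0 H
  atom 3: C, bond orders sum to 4 (valence 4) → 0 H
  atom 4: I (halogen, monovalent) → 0 H
  atom 5: C, bond orders sum to 3 (valence 4) → 1 H
  atom 6: C, bond orders sum to 4 (valence 4) → 0 H
  atom 7: Cl (halogen, monovalent) → 0 H
  atom 8: C, bond orders sum to 3 (valence 4) → 1 H
  atom 9: C, bond orders sum to 4 (valence 4) → 0 H
  atom 10: F (halogen, monovalent) → 0 H
Totals → C:7, H:5, Cl:1, F:1, I:1.
In Hill order: C7H5ClFI.

C7H5ClFI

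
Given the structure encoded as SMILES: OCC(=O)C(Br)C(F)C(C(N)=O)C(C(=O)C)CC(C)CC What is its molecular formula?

Walk through each heavy atom and fill implicit hydrogens from standard valence (C 4, N 3, O 2, S 2, halogen 1):
  atom 1: O, bond orders sum to 1 (valence 2) → 1 H
  atom 2: C, bond orders sum to 2 (valence 4) → 2 H
  atom 3: C, bond orders sum to 4 (valence 4) → 0 H
  atom 4: O, bond orders sum to 2 (valence 2) → 0 H
  atom 5: C, bond orders sum to 3 (valence 4) → 1 H
  atom 6: Br (halogen, monovalent) → 0 H
  atom 7: C, bond orders sum to 3 (valence 4) → 1 H
  atom 8: F (halogen, monovalent) → 0 H
  atom 9: C, bond orders sum to 3 (valence 4) → 1 H
  atom 10: C, bond orders sum to 4 (valence 4) → 0 H
  atom 11: N, bond orders sum to 1 (valence 3) → 2 H
  atom 12: O, bond orders sum to 2 (valence 2) → 0 H
  atom 13: C, bond orders sum to 3 (valence 4) → 1 H
  atom 14: C, bond orders sum to 4 (valence 4) → 0 H
  atom 15: O, bond orders sum to 2 (valence 2) → 0 H
  atom 16: C, bond orders sum to 1 (valence 4) → 3 H
  atom 17: C, bond orders sum to 2 (valence 4) → 2 H
  atom 18: C, bond orders sum to 3 (valence 4) → 1 H
  atom 19: C, bond orders sum to 1 (valence 4) → 3 H
  atom 20: C, bond orders sum to 2 (valence 4) → 2 H
  atom 21: C, bond orders sum to 1 (valence 4) → 3 H
Totals → C:14, H:23, Br:1, F:1, N:1, O:4.

C14H23BrFNO4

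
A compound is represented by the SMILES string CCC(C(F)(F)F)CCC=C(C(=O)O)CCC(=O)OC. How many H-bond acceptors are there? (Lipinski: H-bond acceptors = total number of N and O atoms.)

N atoms: 0; O atoms: 4.
Lipinski HBA = 0 + 4 = 4.

4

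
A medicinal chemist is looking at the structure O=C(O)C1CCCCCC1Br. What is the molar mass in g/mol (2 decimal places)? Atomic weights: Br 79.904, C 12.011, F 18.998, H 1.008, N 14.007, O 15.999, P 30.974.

221.09 g/mol

First, the molecular formula is C8H13BrO2 (counting implicit H from valence).
  Br: 1 × 79.904 = 79.904
  C: 8 × 12.011 = 96.088
  H: 13 × 1.008 = 13.104
  O: 2 × 15.999 = 31.998
Sum: 1×79.904 + 8×12.011 + 13×1.008 + 2×15.999 = 221.094 → 221.09 g/mol.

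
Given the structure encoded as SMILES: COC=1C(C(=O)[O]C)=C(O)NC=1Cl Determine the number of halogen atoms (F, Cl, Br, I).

1

Halogen atoms appear at heavy-atom position 13 (1×Cl).
Other groups present: 1 ester, 1 ether, 1 hydroxyl.
Halogen count: 1.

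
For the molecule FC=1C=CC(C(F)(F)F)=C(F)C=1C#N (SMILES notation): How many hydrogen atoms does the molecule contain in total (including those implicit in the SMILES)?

2

Walk through each heavy atom and fill implicit hydrogens from standard valence (C 4, N 3, O 2, S 2, halogen 1):
  atom 1: F (halogen, monovalent) → 0 H
  atom 2: C, bond orders sum to 4 (valence 4) → 0 H
  atom 3: C, bond orders sum to 3 (valence 4) → 1 H
  atom 4: C, bond orders sum to 3 (valence 4) → 1 H
  atom 5: C, bond orders sum to 4 (valence 4) → 0 H
  atom 6: C, bond orders sum to 4 (valence 4) → 0 H
  atom 7: F (halogen, monovalent) → 0 H
  atom 8: F (halogen, monovalent) → 0 H
  atom 9: F (halogen, monovalent) → 0 H
  atom 10: C, bond orders sum to 4 (valence 4) → 0 H
  atom 11: F (halogen, monovalent) → 0 H
  atom 12: C, bond orders sum to 4 (valence 4) → 0 H
  atom 13: C, bond orders sum to 4 (valence 4) → 0 H
  atom 14: N, bond orders sum to 3 (valence 3) → 0 H
Total hydrogens: 2.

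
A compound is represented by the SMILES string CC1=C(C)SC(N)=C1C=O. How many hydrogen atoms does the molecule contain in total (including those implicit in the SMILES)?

Walk through each heavy atom and fill implicit hydrogens from standard valence (C 4, N 3, O 2, S 2, halogen 1):
  atom 1: C, bond orders sum to 1 (valence 4) → 3 H
  atom 2: C, bond orders sum to 4 (valence 4) → 0 H
  atom 3: C, bond orders sum to 4 (valence 4) → 0 H
  atom 4: C, bond orders sum to 1 (valence 4) → 3 H
  atom 5: S, bond orders sum to 2 (valence 2) → 0 H
  atom 6: C, bond orders sum to 4 (valence 4) → 0 H
  atom 7: N, bond orders sum to 1 (valence 3) → 2 H
  atom 8: C, bond orders sum to 4 (valence 4) → 0 H
  atom 9: C, bond orders sum to 3 (valence 4) → 1 H
  atom 10: O, bond orders sum to 2 (valence 2) → 0 H
Total hydrogens: 9.

9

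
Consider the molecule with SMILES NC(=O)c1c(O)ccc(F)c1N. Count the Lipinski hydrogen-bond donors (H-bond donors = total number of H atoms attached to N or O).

5

Donors: find every N or O and count the H atoms it carries.
  atom 1 (N): bond orders sum to 1 → 2 H
  atom 3 (O): bond orders sum to 2 → 0 H
  atom 6 (O): bond orders sum to 1 → 1 H
  atom 12 (N): bond orders sum to 1 → 2 H
Lipinski HBD = 5.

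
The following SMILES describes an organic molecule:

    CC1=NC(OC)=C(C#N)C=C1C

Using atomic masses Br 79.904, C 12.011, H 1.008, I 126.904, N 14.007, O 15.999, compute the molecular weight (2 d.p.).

162.19 g/mol

First, the molecular formula is C9H10N2O (counting implicit H from valence).
  C: 9 × 12.011 = 108.099
  H: 10 × 1.008 = 10.080
  N: 2 × 14.007 = 28.014
  O: 1 × 15.999 = 15.999
Sum: 9×12.011 + 10×1.008 + 2×14.007 + 1×15.999 = 162.192 → 162.19 g/mol.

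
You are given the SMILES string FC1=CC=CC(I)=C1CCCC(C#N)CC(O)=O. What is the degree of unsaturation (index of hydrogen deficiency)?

7

Molecular formula: C13H13FINO2.
DoU = (2C + 2 + N − H − X) / 2, where X is the halogen count and O/S are ignored.
    = (2·13 + 2 + 1 − 13 − 2) / 2 = 14 / 2 = 7.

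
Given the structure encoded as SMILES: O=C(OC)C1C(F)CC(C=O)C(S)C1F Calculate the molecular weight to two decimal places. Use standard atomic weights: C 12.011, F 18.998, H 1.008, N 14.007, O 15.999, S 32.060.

238.25 g/mol

First, the molecular formula is C9H12F2O3S (counting implicit H from valence).
  C: 9 × 12.011 = 108.099
  F: 2 × 18.998 = 37.996
  H: 12 × 1.008 = 12.096
  O: 3 × 15.999 = 47.997
  S: 1 × 32.060 = 32.060
Sum: 9×12.011 + 2×18.998 + 12×1.008 + 3×15.999 + 1×32.060 = 238.248 → 238.25 g/mol.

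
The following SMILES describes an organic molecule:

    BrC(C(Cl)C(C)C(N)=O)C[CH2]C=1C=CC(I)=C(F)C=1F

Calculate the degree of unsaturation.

Degree of unsaturation = (number of rings) + (number of π bonds).
Ring closures in the SMILES: 1.
π bonds: 4 double bonds (each 1 DoU) → 4 DoU from unsaturation.
Total DoU = 1 + 4 = 5.

5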